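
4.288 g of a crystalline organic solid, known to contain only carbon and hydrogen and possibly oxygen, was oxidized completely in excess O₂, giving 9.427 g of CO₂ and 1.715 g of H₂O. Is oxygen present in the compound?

yes

mol C = 9.427 g CO₂ ÷ 44.009 g/mol = 0.21421 mol
mol H = 2 × 1.715 g H₂O ÷ 18.015 g/mol = 0.19040 mol
C and H account for only 2.7648 g of the 4.288 g sample; the remaining 1.5232 g must be oxygen.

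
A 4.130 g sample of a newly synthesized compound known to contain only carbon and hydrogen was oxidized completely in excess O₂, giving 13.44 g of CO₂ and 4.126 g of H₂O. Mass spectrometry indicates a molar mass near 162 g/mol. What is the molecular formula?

mol C = 13.44 g CO₂ ÷ 44.009 g/mol = 0.30539 mol
mol H = 2 × 4.126 g H₂O ÷ 18.015 g/mol = 0.45806 mol
Divide by the smallest (0.30539 mol): C 1.000, H 1.500
Multiplying each by 2 gives whole numbers: C 2.00, H 3.00
Empirical formula: C2H3
Empirical-formula mass = 27.05 g/mol; 162 ÷ 27.05 ≈ 6, so the molecular formula is C12H18.

C12H18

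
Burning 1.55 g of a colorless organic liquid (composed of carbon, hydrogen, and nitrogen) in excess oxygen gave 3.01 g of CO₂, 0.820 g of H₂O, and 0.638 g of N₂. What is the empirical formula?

mol C = 3.01 g CO₂ ÷ 44.009 g/mol = 0.06840 mol
mol H = 2 × 0.820 g H₂O ÷ 18.015 g/mol = 0.09104 mol
mol N = 2 × 0.638 g N₂ ÷ 28.014 g/mol = 0.04555 mol
Divide by the smallest (0.04555 mol): C 1.502, H 1.999, N 1.000
Multiplying each by 2 gives whole numbers: C 3.00, H 4.00, N 2.00

C3H4N2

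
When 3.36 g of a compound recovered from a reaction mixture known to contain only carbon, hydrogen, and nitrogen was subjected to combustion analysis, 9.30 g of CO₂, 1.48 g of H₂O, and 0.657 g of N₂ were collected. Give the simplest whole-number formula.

C9H7N2

mol C = 9.30 g CO₂ ÷ 44.009 g/mol = 0.2113 mol
mol H = 2 × 1.48 g H₂O ÷ 18.015 g/mol = 0.1643 mol
mol N = 2 × 0.657 g N₂ ÷ 28.014 g/mol = 0.04691 mol
Divide by the smallest (0.04691 mol): C 4.505, H 3.503, N 1.000
Multiplying each by 2 gives whole numbers: C 9.01, H 7.01, N 2.00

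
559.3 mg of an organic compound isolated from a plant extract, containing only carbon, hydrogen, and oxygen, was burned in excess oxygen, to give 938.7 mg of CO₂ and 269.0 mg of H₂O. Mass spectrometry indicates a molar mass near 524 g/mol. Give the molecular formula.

mol C = 0.9387 g CO₂ ÷ 44.009 g/mol = 0.021330 mol
mol H = 2 × 0.2690 g H₂O ÷ 18.015 g/mol = 0.029864 mol
mass O = 0.5593 − (0.25619 + 0.030103) = 0.27301 g → mol O = 0.27301 ÷ 15.999 = 0.017064 mol
Divide by the smallest (0.017064 mol): C 1.250, H 1.750, O 1.000
Multiplying each by 4 gives whole numbers: C 5.00, H 7.00, O 4.00
Empirical formula: C5H7O4
Empirical-formula mass = 131.11 g/mol; 524 ÷ 131.11 ≈ 4, so the molecular formula is C20H28O16.

C20H28O16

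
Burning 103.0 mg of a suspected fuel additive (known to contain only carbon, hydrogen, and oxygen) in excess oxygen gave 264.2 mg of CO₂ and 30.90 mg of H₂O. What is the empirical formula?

mol C = 0.2642 g CO₂ ÷ 44.009 g/mol = 0.0060033 mol
mol H = 2 × 0.03090 g H₂O ÷ 18.015 g/mol = 0.0034305 mol
mass O = 0.1030 − (0.072106 + 0.0034579) = 0.027436 g → mol O = 0.027436 ÷ 15.999 = 0.0017149 mol
Divide by the smallest (0.0017149 mol): C 3.501, H 2.000, O 1.000
Multiplying each by 2 gives whole numbers: C 7.00, H 4.00, O 2.00

C7H4O2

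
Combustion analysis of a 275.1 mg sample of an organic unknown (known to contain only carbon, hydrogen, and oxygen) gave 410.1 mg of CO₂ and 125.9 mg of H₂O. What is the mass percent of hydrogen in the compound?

mol C = 0.4101 g CO₂ ÷ 44.009 g/mol = 0.0093185 mol
mol H = 2 × 0.1259 g H₂O ÷ 18.015 g/mol = 0.013977 mol
mass O = 0.2751 − (0.11193 + 0.014089) = 0.14909 g → mol O = 0.14909 ÷ 15.999 = 0.0093184 mol
mass % H = 0.014089 g ÷ 0.2751 g × 100%

5.12%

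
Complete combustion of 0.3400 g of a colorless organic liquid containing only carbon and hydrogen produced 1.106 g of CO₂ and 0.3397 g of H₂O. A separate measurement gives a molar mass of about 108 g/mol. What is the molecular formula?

mol C = 1.106 g CO₂ ÷ 44.009 g/mol = 0.025131 mol
mol H = 2 × 0.3397 g H₂O ÷ 18.015 g/mol = 0.037713 mol
Divide by the smallest (0.025131 mol): C 1.000, H 1.501
Multiplying each by 2 gives whole numbers: C 2.00, H 3.00
Empirical formula: C2H3
Empirical-formula mass = 27.05 g/mol; 108 ÷ 27.05 ≈ 4, so the molecular formula is C8H12.

C8H12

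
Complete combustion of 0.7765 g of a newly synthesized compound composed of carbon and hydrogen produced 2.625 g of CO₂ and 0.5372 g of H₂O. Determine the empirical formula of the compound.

mol C = 2.625 g CO₂ ÷ 44.009 g/mol = 0.059647 mol
mol H = 2 × 0.5372 g H₂O ÷ 18.015 g/mol = 0.059639 mol
Divide by the smallest (0.059639 mol): C 1.000, H 1.000

CH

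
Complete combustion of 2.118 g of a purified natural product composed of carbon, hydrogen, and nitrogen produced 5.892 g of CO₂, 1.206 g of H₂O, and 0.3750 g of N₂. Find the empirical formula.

C5H5N

mol C = 5.892 g CO₂ ÷ 44.009 g/mol = 0.13388 mol
mol H = 2 × 1.206 g H₂O ÷ 18.015 g/mol = 0.13389 mol
mol N = 2 × 0.3750 g N₂ ÷ 28.014 g/mol = 0.026772 mol
Divide by the smallest (0.026772 mol): C 5.001, H 5.001, N 1.000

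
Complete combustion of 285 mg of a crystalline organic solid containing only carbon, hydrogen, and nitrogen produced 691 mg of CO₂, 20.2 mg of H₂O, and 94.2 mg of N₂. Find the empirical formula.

mol C = 0.691 g CO₂ ÷ 44.009 g/mol = 0.01570 mol
mol H = 2 × 0.0202 g H₂O ÷ 18.015 g/mol = 0.002243 mol
mol N = 2 × 0.0942 g N₂ ÷ 28.014 g/mol = 0.006725 mol
Divide by the smallest (0.002243 mol): C 7.001, H 1.000, N 2.999

C7HN3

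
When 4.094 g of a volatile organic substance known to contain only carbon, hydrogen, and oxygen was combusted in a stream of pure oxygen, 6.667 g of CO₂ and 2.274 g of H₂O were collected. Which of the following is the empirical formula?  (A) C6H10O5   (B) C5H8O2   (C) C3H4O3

mol C = 6.667 g CO₂ ÷ 44.009 g/mol = 0.15149 mol
mol H = 2 × 2.274 g H₂O ÷ 18.015 g/mol = 0.25246 mol
mass O = 4.094 − (1.8196 + 0.25448) = 2.0200 g → mol O = 2.0200 ÷ 15.999 = 0.12626 mol
Divide by the smallest (0.12626 mol): C 1.200, H 2.000, O 1.000
Multiplying each by 5 gives whole numbers: C 6.00, H 10.00, O 5.00

(A) C6H10O5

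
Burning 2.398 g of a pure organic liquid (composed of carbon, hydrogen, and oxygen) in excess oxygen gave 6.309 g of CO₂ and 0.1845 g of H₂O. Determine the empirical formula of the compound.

C7HO2

mol C = 6.309 g CO₂ ÷ 44.009 g/mol = 0.14336 mol
mol H = 2 × 0.1845 g H₂O ÷ 18.015 g/mol = 0.020483 mol
mass O = 2.398 − (1.7219 + 0.020647) = 0.65549 g → mol O = 0.65549 ÷ 15.999 = 0.040971 mol
Divide by the smallest (0.020483 mol): C 6.999, H 1.000, O 2.000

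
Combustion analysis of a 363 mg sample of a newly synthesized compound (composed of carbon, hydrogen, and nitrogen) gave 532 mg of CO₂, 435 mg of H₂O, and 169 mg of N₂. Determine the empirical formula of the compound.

mol C = 0.532 g CO₂ ÷ 44.009 g/mol = 0.01209 mol
mol H = 2 × 0.435 g H₂O ÷ 18.015 g/mol = 0.04829 mol
mol N = 2 × 0.169 g N₂ ÷ 28.014 g/mol = 0.01207 mol
Divide by the smallest (0.01207 mol): C 1.002, H 4.003, N 1.000

CH4N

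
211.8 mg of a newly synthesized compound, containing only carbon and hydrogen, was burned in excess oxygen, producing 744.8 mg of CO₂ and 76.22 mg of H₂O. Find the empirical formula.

C2H

mol C = 0.7448 g CO₂ ÷ 44.009 g/mol = 0.016924 mol
mol H = 2 × 0.07622 g H₂O ÷ 18.015 g/mol = 0.0084618 mol
Divide by the smallest (0.0084618 mol): C 2.000, H 1.000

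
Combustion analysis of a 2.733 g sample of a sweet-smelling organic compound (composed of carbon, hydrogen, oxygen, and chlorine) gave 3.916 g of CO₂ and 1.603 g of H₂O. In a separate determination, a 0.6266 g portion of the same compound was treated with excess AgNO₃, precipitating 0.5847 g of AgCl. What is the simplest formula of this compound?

C5H10ClO3

mol C = 3.916 g CO₂ ÷ 44.009 g/mol = 0.088982 mol
mol H = 2 × 1.603 g H₂O ÷ 18.015 g/mol = 0.17796 mol
From the AgCl data: mol Cl per gram of compound = (0.5847 ÷ 143.318) ÷ 0.6266 = 0.0065109 mol/g, so in the 2.733 g combustion sample mol Cl = 0.017794 mol
mass O = 2.733 − (1.0688 + 0.17939 + 0.63081) = 0.85404 g → mol O = 0.85404 ÷ 15.999 = 0.053381 mol
Divide by the smallest (0.017794 mol): C 5.001, H 10.001, Cl 1.000, O 3.000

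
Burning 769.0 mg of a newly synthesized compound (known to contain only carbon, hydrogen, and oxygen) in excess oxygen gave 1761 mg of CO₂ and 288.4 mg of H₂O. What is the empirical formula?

C5H4O2

mol C = 1.761 g CO₂ ÷ 44.009 g/mol = 0.040015 mol
mol H = 2 × 0.2884 g H₂O ÷ 18.015 g/mol = 0.032018 mol
mass O = 0.7690 − (0.48061 + 0.032274) = 0.25611 g → mol O = 0.25611 ÷ 15.999 = 0.016008 mol
Divide by the smallest (0.016008 mol): C 2.500, H 2.000, O 1.000
Multiplying each by 2 gives whole numbers: C 5.00, H 4.00, O 2.00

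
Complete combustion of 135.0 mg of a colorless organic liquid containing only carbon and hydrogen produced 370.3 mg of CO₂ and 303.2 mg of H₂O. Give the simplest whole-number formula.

mol C = 0.3703 g CO₂ ÷ 44.009 g/mol = 0.0084142 mol
mol H = 2 × 0.3032 g H₂O ÷ 18.015 g/mol = 0.033661 mol
Divide by the smallest (0.0084142 mol): C 1.000, H 4.000

CH4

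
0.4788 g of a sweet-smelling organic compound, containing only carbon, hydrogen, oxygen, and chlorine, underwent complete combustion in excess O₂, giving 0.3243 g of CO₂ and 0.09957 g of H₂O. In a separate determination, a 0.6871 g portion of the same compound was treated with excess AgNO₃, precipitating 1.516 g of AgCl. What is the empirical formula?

C2H3Cl2O2

mol C = 0.3243 g CO₂ ÷ 44.009 g/mol = 0.0073689 mol
mol H = 2 × 0.09957 g H₂O ÷ 18.015 g/mol = 0.011054 mol
From the AgCl data: mol Cl per gram of compound = (1.516 ÷ 143.318) ÷ 0.6871 = 0.015395 mol/g, so in the 0.4788 g combustion sample mol Cl = 0.0073711 mol
mass O = 0.4788 − (0.088508 + 0.011143 + 0.26131) = 0.11784 g → mol O = 0.11784 ÷ 15.999 = 0.0073657 mol
Divide by the smallest (0.0073657 mol): C 1.000, H 1.501, Cl 1.001, O 1.000
Multiplying each by 2 gives whole numbers: C 2.00, H 3.00, Cl 2.00, O 2.00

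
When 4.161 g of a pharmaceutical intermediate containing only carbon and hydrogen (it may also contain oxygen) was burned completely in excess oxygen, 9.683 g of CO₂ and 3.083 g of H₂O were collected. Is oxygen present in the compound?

mol C = 9.683 g CO₂ ÷ 44.009 g/mol = 0.22002 mol
mol H = 2 × 3.083 g H₂O ÷ 18.015 g/mol = 0.34227 mol
C and H account for only 2.9877 g of the 4.161 g sample; the remaining 1.1733 g must be oxygen.

yes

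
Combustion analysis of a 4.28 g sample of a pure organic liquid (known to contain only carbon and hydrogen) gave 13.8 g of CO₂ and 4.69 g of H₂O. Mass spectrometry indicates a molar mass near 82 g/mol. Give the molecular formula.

C6H10

mol C = 13.8 g CO₂ ÷ 44.009 g/mol = 0.3136 mol
mol H = 2 × 4.69 g H₂O ÷ 18.015 g/mol = 0.5207 mol
Divide by the smallest (0.3136 mol): C 1.000, H 1.660
Multiplying each by 3 gives whole numbers: C 3.00, H 4.98
Empirical formula: C3H5
Empirical-formula mass = 41.07 g/mol; 82 ÷ 41.07 ≈ 2, so the molecular formula is C6H10.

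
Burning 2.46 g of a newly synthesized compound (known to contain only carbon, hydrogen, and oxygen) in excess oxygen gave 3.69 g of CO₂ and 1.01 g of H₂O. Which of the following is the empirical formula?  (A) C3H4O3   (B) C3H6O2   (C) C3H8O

mol C = 3.69 g CO₂ ÷ 44.009 g/mol = 0.08385 mol
mol H = 2 × 1.01 g H₂O ÷ 18.015 g/mol = 0.1121 mol
mass O = 2.46 − (1.007 + 0.1130) = 1.340 g → mol O = 1.340 ÷ 15.999 = 0.08375 mol
Divide by the smallest (0.08375 mol): C 1.001, H 1.339, O 1.000
Multiplying each by 3 gives whole numbers: C 3.00, H 4.02, O 3.00

(A) C3H4O3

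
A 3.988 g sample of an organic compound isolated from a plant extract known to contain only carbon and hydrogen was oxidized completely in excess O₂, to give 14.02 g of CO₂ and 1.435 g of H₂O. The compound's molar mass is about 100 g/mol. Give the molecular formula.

mol C = 14.02 g CO₂ ÷ 44.009 g/mol = 0.31857 mol
mol H = 2 × 1.435 g H₂O ÷ 18.015 g/mol = 0.15931 mol
Divide by the smallest (0.15931 mol): C 2.000, H 1.000
Empirical formula: C2H
Empirical-formula mass = 25.03 g/mol; 100 ÷ 25.03 ≈ 4, so the molecular formula is C8H4.

C8H4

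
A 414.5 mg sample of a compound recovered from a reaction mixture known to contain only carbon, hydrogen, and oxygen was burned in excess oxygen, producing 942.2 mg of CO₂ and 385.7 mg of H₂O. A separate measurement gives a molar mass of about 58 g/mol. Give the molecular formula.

mol C = 0.9422 g CO₂ ÷ 44.009 g/mol = 0.021409 mol
mol H = 2 × 0.3857 g H₂O ÷ 18.015 g/mol = 0.042820 mol
mass O = 0.4145 − (0.25715 + 0.043162) = 0.11419 g → mol O = 0.11419 ÷ 15.999 = 0.0071374 mol
Divide by the smallest (0.0071374 mol): C 3.000, H 5.999, O 1.000
Empirical formula: C3H6O
Empirical-formula mass = 58.08 g/mol; 58 ÷ 58.08 ≈ 1, so the molecular formula is C3H6O.

C3H6O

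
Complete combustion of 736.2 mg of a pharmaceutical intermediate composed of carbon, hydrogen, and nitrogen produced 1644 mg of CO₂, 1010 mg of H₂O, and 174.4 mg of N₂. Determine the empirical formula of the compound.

C3H9N

mol C = 1.644 g CO₂ ÷ 44.009 g/mol = 0.037356 mol
mol H = 2 × 1.010 g H₂O ÷ 18.015 g/mol = 0.11213 mol
mol N = 2 × 0.1744 g N₂ ÷ 28.014 g/mol = 0.012451 mol
Divide by the smallest (0.012451 mol): C 3.000, H 9.006, N 1.000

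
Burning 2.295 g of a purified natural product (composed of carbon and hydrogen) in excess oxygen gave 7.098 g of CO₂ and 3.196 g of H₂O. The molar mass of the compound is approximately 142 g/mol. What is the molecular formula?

mol C = 7.098 g CO₂ ÷ 44.009 g/mol = 0.16129 mol
mol H = 2 × 3.196 g H₂O ÷ 18.015 g/mol = 0.35482 mol
Divide by the smallest (0.16129 mol): C 1.000, H 2.200
Multiplying each by 5 gives whole numbers: C 5.00, H 11.00
Empirical formula: C5H11
Empirical-formula mass = 71.14 g/mol; 142 ÷ 71.14 ≈ 2, so the molecular formula is C10H22.

C10H22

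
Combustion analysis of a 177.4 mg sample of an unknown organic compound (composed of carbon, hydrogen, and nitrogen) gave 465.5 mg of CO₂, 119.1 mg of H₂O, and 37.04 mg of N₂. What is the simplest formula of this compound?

mol C = 0.4655 g CO₂ ÷ 44.009 g/mol = 0.010577 mol
mol H = 2 × 0.1191 g H₂O ÷ 18.015 g/mol = 0.013222 mol
mol N = 2 × 0.03704 g N₂ ÷ 28.014 g/mol = 0.0026444 mol
Divide by the smallest (0.0026444 mol): C 4.000, H 5.000, N 1.000

C4H5N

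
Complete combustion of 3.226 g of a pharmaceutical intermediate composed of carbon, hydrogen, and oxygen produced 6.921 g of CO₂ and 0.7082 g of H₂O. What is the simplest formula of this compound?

C2HO

mol C = 6.921 g CO₂ ÷ 44.009 g/mol = 0.15726 mol
mol H = 2 × 0.7082 g H₂O ÷ 18.015 g/mol = 0.078623 mol
mass O = 3.226 − (1.8889 + 0.079252) = 1.2579 g → mol O = 1.2579 ÷ 15.999 = 0.078621 mol
Divide by the smallest (0.078621 mol): C 2.000, H 1.000, O 1.000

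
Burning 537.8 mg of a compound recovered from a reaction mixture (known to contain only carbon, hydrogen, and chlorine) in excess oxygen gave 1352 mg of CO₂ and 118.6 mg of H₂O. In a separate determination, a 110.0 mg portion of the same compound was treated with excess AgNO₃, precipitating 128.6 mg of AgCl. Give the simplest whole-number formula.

C7H3Cl

mol C = 1.352 g CO₂ ÷ 44.009 g/mol = 0.030721 mol
mol H = 2 × 0.1186 g H₂O ÷ 18.015 g/mol = 0.013167 mol
From the AgCl data: mol Cl per gram of compound = (0.1286 ÷ 143.318) ÷ 0.1100 = 0.0081573 mol/g, so in the 0.5378 g combustion sample mol Cl = 0.0043870 mol
Divide by the smallest (0.0043870 mol): C 7.003, H 3.001, Cl 1.000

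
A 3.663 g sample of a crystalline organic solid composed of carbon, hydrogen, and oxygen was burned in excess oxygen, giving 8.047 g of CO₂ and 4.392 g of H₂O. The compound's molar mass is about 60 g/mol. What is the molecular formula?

mol C = 8.047 g CO₂ ÷ 44.009 g/mol = 0.18285 mol
mol H = 2 × 4.392 g H₂O ÷ 18.015 g/mol = 0.48759 mol
mass O = 3.663 − (2.1962 + 0.49149) = 0.97531 g → mol O = 0.97531 ÷ 15.999 = 0.060960 mol
Divide by the smallest (0.060960 mol): C 2.999, H 7.999, O 1.000
Empirical formula: C3H8O
Empirical-formula mass = 60.10 g/mol; 60 ÷ 60.10 ≈ 1, so the molecular formula is C3H8O.

C3H8O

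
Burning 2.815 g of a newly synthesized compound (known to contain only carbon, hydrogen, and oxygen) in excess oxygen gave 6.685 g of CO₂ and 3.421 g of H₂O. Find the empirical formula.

C4H10O

mol C = 6.685 g CO₂ ÷ 44.009 g/mol = 0.15190 mol
mol H = 2 × 3.421 g H₂O ÷ 18.015 g/mol = 0.37979 mol
mass O = 2.815 − (1.8245 + 0.38283) = 0.60769 g → mol O = 0.60769 ÷ 15.999 = 0.037983 mol
Divide by the smallest (0.037983 mol): C 3.999, H 9.999, O 1.000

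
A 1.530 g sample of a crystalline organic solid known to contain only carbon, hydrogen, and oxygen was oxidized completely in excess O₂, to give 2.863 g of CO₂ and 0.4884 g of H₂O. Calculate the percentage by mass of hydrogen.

mol C = 2.863 g CO₂ ÷ 44.009 g/mol = 0.065055 mol
mol H = 2 × 0.4884 g H₂O ÷ 18.015 g/mol = 0.054221 mol
mass O = 1.530 − (0.78137 + 0.054655) = 0.69397 g → mol O = 0.69397 ÷ 15.999 = 0.043376 mol
mass % H = 0.054655 g ÷ 1.530 g × 100%

3.57%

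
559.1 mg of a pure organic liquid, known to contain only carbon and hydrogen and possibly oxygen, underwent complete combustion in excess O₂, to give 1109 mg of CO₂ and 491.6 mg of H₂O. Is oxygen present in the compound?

mol C = 1.109 g CO₂ ÷ 44.009 g/mol = 0.025199 mol
mol H = 2 × 0.4916 g H₂O ÷ 18.015 g/mol = 0.054577 mol
C and H account for only 0.35768 g of the 0.5591 g sample; the remaining 0.20142 g must be oxygen.

yes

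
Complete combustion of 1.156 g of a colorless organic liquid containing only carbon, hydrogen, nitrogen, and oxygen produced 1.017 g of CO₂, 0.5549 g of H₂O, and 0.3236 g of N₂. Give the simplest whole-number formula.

mol C = 1.017 g CO₂ ÷ 44.009 g/mol = 0.023109 mol
mol H = 2 × 0.5549 g H₂O ÷ 18.015 g/mol = 0.061604 mol
mol N = 2 × 0.3236 g N₂ ÷ 28.014 g/mol = 0.023103 mol
mass O = 1.156 − (0.27756 + 0.062097 + 0.32360) = 0.49274 g → mol O = 0.49274 ÷ 15.999 = 0.030798 mol
Divide by the smallest (0.023103 mol): C 1.000, H 2.667, N 1.000, O 1.333
Multiplying each by 3 gives whole numbers: C 3.00, H 8.00, N 3.00, O 4.00

C3H8N3O4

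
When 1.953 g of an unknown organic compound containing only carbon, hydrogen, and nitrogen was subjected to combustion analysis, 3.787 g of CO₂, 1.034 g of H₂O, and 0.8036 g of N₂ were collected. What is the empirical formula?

mol C = 3.787 g CO₂ ÷ 44.009 g/mol = 0.086051 mol
mol H = 2 × 1.034 g H₂O ÷ 18.015 g/mol = 0.11479 mol
mol N = 2 × 0.8036 g N₂ ÷ 28.014 g/mol = 0.057371 mol
Divide by the smallest (0.057371 mol): C 1.500, H 2.001, N 1.000
Multiplying each by 2 gives whole numbers: C 3.00, H 4.00, N 2.00

C3H4N2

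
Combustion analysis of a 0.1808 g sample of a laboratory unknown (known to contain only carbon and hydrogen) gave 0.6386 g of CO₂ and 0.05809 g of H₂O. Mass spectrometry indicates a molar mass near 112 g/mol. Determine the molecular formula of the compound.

C9H4

mol C = 0.6386 g CO₂ ÷ 44.009 g/mol = 0.014511 mol
mol H = 2 × 0.05809 g H₂O ÷ 18.015 g/mol = 0.0064491 mol
Divide by the smallest (0.0064491 mol): C 2.250, H 1.000
Multiplying each by 4 gives whole numbers: C 9.00, H 4.00
Empirical formula: C9H4
Empirical-formula mass = 112.13 g/mol; 112 ÷ 112.13 ≈ 1, so the molecular formula is C9H4.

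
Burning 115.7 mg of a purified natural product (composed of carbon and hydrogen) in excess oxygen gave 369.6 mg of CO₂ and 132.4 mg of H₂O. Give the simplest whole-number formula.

mol C = 0.3696 g CO₂ ÷ 44.009 g/mol = 0.0083983 mol
mol H = 2 × 0.1324 g H₂O ÷ 18.015 g/mol = 0.014699 mol
Divide by the smallest (0.0083983 mol): C 1.000, H 1.750
Multiplying each by 4 gives whole numbers: C 4.00, H 7.00

C4H7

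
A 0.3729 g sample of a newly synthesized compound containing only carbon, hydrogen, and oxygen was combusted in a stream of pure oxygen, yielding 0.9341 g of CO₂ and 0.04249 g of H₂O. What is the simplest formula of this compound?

C9H2O3

mol C = 0.9341 g CO₂ ÷ 44.009 g/mol = 0.021225 mol
mol H = 2 × 0.04249 g H₂O ÷ 18.015 g/mol = 0.0047172 mol
mass O = 0.3729 − (0.25494 + 0.0047549) = 0.11321 g → mol O = 0.11321 ÷ 15.999 = 0.0070760 mol
Divide by the smallest (0.0047172 mol): C 4.500, H 1.000, O 1.500
Multiplying each by 2 gives whole numbers: C 9.00, H 2.00, O 3.00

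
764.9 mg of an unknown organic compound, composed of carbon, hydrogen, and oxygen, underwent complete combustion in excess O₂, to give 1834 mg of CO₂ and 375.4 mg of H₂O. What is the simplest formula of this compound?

mol C = 1.834 g CO₂ ÷ 44.009 g/mol = 0.041673 mol
mol H = 2 × 0.3754 g H₂O ÷ 18.015 g/mol = 0.041676 mol
mass O = 0.7649 − (0.50054 + 0.042010) = 0.22235 g → mol O = 0.22235 ÷ 15.999 = 0.013898 mol
Divide by the smallest (0.013898 mol): C 2.999, H 2.999, O 1.000

C3H3O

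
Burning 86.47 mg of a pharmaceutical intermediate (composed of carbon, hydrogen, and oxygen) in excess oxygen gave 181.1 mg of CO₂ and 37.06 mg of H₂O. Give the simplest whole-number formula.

C2H2O

mol C = 0.1811 g CO₂ ÷ 44.009 g/mol = 0.0041151 mol
mol H = 2 × 0.03706 g H₂O ÷ 18.015 g/mol = 0.0041143 mol
mass O = 0.08647 − (0.049426 + 0.0041473) = 0.032897 g → mol O = 0.032897 ÷ 15.999 = 0.0020562 mol
Divide by the smallest (0.0020562 mol): C 2.001, H 2.001, O 1.000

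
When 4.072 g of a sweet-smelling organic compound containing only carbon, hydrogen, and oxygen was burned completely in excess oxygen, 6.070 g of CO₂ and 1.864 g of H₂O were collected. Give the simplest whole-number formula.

mol C = 6.070 g CO₂ ÷ 44.009 g/mol = 0.13793 mol
mol H = 2 × 1.864 g H₂O ÷ 18.015 g/mol = 0.20694 mol
mass O = 4.072 − (1.6566 + 0.20859) = 2.2068 g → mol O = 2.2068 ÷ 15.999 = 0.13793 mol
Divide by the smallest (0.13793 mol): C 1.000, H 1.500, O 1.000
Multiplying each by 2 gives whole numbers: C 2.00, H 3.00, O 2.00

C2H3O2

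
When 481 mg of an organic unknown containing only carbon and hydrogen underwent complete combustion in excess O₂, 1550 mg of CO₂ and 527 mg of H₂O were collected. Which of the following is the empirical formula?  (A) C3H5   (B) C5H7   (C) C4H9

mol C = 1.55 g CO₂ ÷ 44.009 g/mol = 0.03522 mol
mol H = 2 × 0.527 g H₂O ÷ 18.015 g/mol = 0.05851 mol
Divide by the smallest (0.03522 mol): C 1.000, H 1.661
Multiplying each by 3 gives whole numbers: C 3.00, H 4.98

(A) C3H5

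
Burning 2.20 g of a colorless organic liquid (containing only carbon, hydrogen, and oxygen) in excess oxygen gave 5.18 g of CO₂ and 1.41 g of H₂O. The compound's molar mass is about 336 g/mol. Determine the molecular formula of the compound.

C18H24O6

mol C = 5.18 g CO₂ ÷ 44.009 g/mol = 0.1177 mol
mol H = 2 × 1.41 g H₂O ÷ 18.015 g/mol = 0.1565 mol
mass O = 2.20 − (1.414 + 0.1578) = 0.6285 g → mol O = 0.6285 ÷ 15.999 = 0.03928 mol
Divide by the smallest (0.03928 mol): C 2.996, H 3.985, O 1.000
Empirical formula: C3H4O
Empirical-formula mass = 56.06 g/mol; 336 ÷ 56.06 ≈ 6, so the molecular formula is C18H24O6.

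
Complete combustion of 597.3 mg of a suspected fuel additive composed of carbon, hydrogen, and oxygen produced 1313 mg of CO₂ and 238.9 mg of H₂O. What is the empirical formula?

C9H8O4

mol C = 1.313 g CO₂ ÷ 44.009 g/mol = 0.029835 mol
mol H = 2 × 0.2389 g H₂O ÷ 18.015 g/mol = 0.026522 mol
mass O = 0.5973 − (0.35835 + 0.026735) = 0.21222 g → mol O = 0.21222 ÷ 15.999 = 0.013265 mol
Divide by the smallest (0.013265 mol): C 2.249, H 1.999, O 1.000
Multiplying each by 4 gives whole numbers: C 9.00, H 8.00, O 4.00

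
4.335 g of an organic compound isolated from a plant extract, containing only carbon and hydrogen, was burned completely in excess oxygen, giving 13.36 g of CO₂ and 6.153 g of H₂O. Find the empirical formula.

C4H9

mol C = 13.36 g CO₂ ÷ 44.009 g/mol = 0.30357 mol
mol H = 2 × 6.153 g H₂O ÷ 18.015 g/mol = 0.68310 mol
Divide by the smallest (0.30357 mol): C 1.000, H 2.250
Multiplying each by 4 gives whole numbers: C 4.00, H 9.00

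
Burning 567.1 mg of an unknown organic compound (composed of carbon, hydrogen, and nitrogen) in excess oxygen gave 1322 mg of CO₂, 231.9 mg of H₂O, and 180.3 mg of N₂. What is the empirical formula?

mol C = 1.322 g CO₂ ÷ 44.009 g/mol = 0.030039 mol
mol H = 2 × 0.2319 g H₂O ÷ 18.015 g/mol = 0.025745 mol
mol N = 2 × 0.1803 g N₂ ÷ 28.014 g/mol = 0.012872 mol
Divide by the smallest (0.012872 mol): C 2.334, H 2.000, N 1.000
Multiplying each by 3 gives whole numbers: C 7.00, H 6.00, N 3.00

C7H6N3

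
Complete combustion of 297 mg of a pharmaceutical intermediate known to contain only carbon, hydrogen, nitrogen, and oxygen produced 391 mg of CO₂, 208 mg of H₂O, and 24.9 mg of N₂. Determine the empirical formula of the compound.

mol C = 0.391 g CO₂ ÷ 44.009 g/mol = 0.008885 mol
mol H = 2 × 0.208 g H₂O ÷ 18.015 g/mol = 0.02309 mol
mol N = 2 × 0.0249 g N₂ ÷ 28.014 g/mol = 0.001778 mol
mass O = 0.297 − (0.1067 + 0.02328 + 0.02490) = 0.1421 g → mol O = 0.1421 ÷ 15.999 = 0.008882 mol
Divide by the smallest (0.001778 mol): C 4.998, H 12.990, N 1.000, O 4.997

C5H13NO5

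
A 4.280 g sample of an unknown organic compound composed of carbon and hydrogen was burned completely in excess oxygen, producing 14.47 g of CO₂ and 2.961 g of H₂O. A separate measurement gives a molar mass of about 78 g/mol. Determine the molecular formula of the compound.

C6H6

mol C = 14.47 g CO₂ ÷ 44.009 g/mol = 0.32880 mol
mol H = 2 × 2.961 g H₂O ÷ 18.015 g/mol = 0.32873 mol
Divide by the smallest (0.32873 mol): C 1.000, H 1.000
Empirical formula: CH
Empirical-formula mass = 13.02 g/mol; 78 ÷ 13.02 ≈ 6, so the molecular formula is C6H6.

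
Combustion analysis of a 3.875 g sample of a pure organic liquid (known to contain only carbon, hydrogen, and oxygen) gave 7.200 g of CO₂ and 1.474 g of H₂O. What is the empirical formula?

C3H3O2

mol C = 7.200 g CO₂ ÷ 44.009 g/mol = 0.16360 mol
mol H = 2 × 1.474 g H₂O ÷ 18.015 g/mol = 0.16364 mol
mass O = 3.875 − (1.9650 + 0.16495) = 1.7450 g → mol O = 1.7450 ÷ 15.999 = 0.10907 mol
Divide by the smallest (0.10907 mol): C 1.500, H 1.500, O 1.000
Multiplying each by 2 gives whole numbers: C 3.00, H 3.00, O 2.00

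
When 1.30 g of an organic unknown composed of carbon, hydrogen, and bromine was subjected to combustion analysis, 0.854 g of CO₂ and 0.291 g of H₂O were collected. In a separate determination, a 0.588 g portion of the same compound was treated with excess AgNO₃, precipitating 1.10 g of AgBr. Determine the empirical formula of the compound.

C3H5Br2

mol C = 0.854 g CO₂ ÷ 44.009 g/mol = 0.01941 mol
mol H = 2 × 0.291 g H₂O ÷ 18.015 g/mol = 0.03231 mol
From the AgBr data: mol Br per gram of compound = (1.10 ÷ 187.772) ÷ 0.588 = 0.009963 mol/g, so in the 1.30 g combustion sample mol Br = 0.01295 mol
Divide by the smallest (0.01295 mol): C 1.498, H 2.494, Br 1.000
Multiplying each by 2 gives whole numbers: C 3.00, H 4.99, Br 2.00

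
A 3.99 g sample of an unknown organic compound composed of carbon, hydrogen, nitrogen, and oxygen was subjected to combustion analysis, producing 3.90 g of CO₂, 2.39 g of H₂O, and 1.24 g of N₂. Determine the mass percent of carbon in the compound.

mol C = 3.90 g CO₂ ÷ 44.009 g/mol = 0.08862 mol
mol H = 2 × 2.39 g H₂O ÷ 18.015 g/mol = 0.2653 mol
mol N = 2 × 1.24 g N₂ ÷ 28.014 g/mol = 0.08853 mol
mass O = 3.99 − (1.064 + 0.2675 + 1.240) = 1.418 g → mol O = 1.418 ÷ 15.999 = 0.08864 mol
mass % C = 1.064 g ÷ 3.99 g × 100%

26.7%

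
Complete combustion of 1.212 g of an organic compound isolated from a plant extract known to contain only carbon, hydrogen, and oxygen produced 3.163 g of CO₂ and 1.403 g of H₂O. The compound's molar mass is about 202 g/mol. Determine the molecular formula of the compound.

mol C = 3.163 g CO₂ ÷ 44.009 g/mol = 0.071872 mol
mol H = 2 × 1.403 g H₂O ÷ 18.015 g/mol = 0.15576 mol
mass O = 1.212 − (0.86325 + 0.15701) = 0.19174 g → mol O = 0.19174 ÷ 15.999 = 0.011985 mol
Divide by the smallest (0.011985 mol): C 5.997, H 12.996, O 1.000
Empirical formula: C6H13O
Empirical-formula mass = 101.17 g/mol; 202 ÷ 101.17 ≈ 2, so the molecular formula is C12H26O2.

C12H26O2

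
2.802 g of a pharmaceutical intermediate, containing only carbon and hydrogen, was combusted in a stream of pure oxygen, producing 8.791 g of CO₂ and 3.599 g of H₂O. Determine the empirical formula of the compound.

CH2

mol C = 8.791 g CO₂ ÷ 44.009 g/mol = 0.19975 mol
mol H = 2 × 3.599 g H₂O ÷ 18.015 g/mol = 0.39956 mol
Divide by the smallest (0.19975 mol): C 1.000, H 2.000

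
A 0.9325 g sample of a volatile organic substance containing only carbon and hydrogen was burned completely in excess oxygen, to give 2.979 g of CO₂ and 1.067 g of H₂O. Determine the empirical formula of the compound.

C4H7

mol C = 2.979 g CO₂ ÷ 44.009 g/mol = 0.067691 mol
mol H = 2 × 1.067 g H₂O ÷ 18.015 g/mol = 0.11846 mol
Divide by the smallest (0.067691 mol): C 1.000, H 1.750
Multiplying each by 4 gives whole numbers: C 4.00, H 7.00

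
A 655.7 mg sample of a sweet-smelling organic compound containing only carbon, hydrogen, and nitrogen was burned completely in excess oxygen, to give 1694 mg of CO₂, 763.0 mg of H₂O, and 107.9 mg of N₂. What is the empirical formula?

mol C = 1.694 g CO₂ ÷ 44.009 g/mol = 0.038492 mol
mol H = 2 × 0.7630 g H₂O ÷ 18.015 g/mol = 0.084707 mol
mol N = 2 × 0.1079 g N₂ ÷ 28.014 g/mol = 0.0077033 mol
Divide by the smallest (0.0077033 mol): C 4.997, H 10.996, N 1.000

C5H11N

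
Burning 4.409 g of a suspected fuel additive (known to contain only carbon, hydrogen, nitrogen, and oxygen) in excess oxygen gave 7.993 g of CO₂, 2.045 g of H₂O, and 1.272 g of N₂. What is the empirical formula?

mol C = 7.993 g CO₂ ÷ 44.009 g/mol = 0.18162 mol
mol H = 2 × 2.045 g H₂O ÷ 18.015 g/mol = 0.22703 mol
mol N = 2 × 1.272 g N₂ ÷ 28.014 g/mol = 0.090812 mol
mass O = 4.409 − (2.1815 + 0.22885 + 1.2720) = 0.72669 g → mol O = 0.72669 ÷ 15.999 = 0.045421 mol
Divide by the smallest (0.045421 mol): C 3.999, H 4.998, N 1.999, O 1.000

C4H5N2O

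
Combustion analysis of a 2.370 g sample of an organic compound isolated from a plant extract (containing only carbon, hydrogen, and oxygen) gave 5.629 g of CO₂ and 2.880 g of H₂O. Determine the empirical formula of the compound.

mol C = 5.629 g CO₂ ÷ 44.009 g/mol = 0.12791 mol
mol H = 2 × 2.880 g H₂O ÷ 18.015 g/mol = 0.31973 mol
mass O = 2.370 − (1.5363 + 0.32229) = 0.51143 g → mol O = 0.51143 ÷ 15.999 = 0.031967 mol
Divide by the smallest (0.031967 mol): C 4.001, H 10.002, O 1.000

C4H10O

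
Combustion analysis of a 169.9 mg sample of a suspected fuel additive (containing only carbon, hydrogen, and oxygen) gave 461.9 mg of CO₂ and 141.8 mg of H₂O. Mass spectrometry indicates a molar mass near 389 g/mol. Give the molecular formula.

mol C = 0.4619 g CO₂ ÷ 44.009 g/mol = 0.010496 mol
mol H = 2 × 0.1418 g H₂O ÷ 18.015 g/mol = 0.015742 mol
mass O = 0.1699 − (0.12606 + 0.015868) = 0.027969 g → mol O = 0.027969 ÷ 15.999 = 0.0017482 mol
Divide by the smallest (0.0017482 mol): C 6.004, H 9.005, O 1.000
Empirical formula: C6H9O
Empirical-formula mass = 97.14 g/mol; 389 ÷ 97.14 ≈ 4, so the molecular formula is C24H36O4.

C24H36O4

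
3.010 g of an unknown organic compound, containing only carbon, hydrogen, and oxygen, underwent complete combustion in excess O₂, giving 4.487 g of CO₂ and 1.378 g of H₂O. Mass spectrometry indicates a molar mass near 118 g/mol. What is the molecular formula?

mol C = 4.487 g CO₂ ÷ 44.009 g/mol = 0.10196 mol
mol H = 2 × 1.378 g H₂O ÷ 18.015 g/mol = 0.15298 mol
mass O = 3.010 − (1.2246 + 0.15421) = 1.6312 g → mol O = 1.6312 ÷ 15.999 = 0.10196 mol
Divide by the smallest (0.10196 mol): C 1.000, H 1.500, O 1.000
Multiplying each by 2 gives whole numbers: C 2.00, H 3.00, O 2.00
Empirical formula: C2H3O2
Empirical-formula mass = 59.04 g/mol; 118 ÷ 59.04 ≈ 2, so the molecular formula is C4H6O4.

C4H6O4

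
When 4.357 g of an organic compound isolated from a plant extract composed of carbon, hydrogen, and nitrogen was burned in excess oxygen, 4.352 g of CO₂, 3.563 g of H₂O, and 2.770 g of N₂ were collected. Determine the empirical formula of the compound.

CH4N2

mol C = 4.352 g CO₂ ÷ 44.009 g/mol = 0.098889 mol
mol H = 2 × 3.563 g H₂O ÷ 18.015 g/mol = 0.39556 mol
mol N = 2 × 2.770 g N₂ ÷ 28.014 g/mol = 0.19776 mol
Divide by the smallest (0.098889 mol): C 1.000, H 4.000, N 2.000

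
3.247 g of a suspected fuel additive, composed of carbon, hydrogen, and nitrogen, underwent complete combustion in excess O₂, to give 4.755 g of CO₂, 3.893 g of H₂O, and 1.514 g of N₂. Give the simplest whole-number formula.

mol C = 4.755 g CO₂ ÷ 44.009 g/mol = 0.10805 mol
mol H = 2 × 3.893 g H₂O ÷ 18.015 g/mol = 0.43220 mol
mol N = 2 × 1.514 g N₂ ÷ 28.014 g/mol = 0.10809 mol
Divide by the smallest (0.10805 mol): C 1.000, H 4.000, N 1.000

CH4N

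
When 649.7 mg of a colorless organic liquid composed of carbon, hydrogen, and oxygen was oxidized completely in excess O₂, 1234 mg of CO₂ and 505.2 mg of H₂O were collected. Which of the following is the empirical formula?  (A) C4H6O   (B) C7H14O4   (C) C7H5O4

(B) C7H14O4

mol C = 1.234 g CO₂ ÷ 44.009 g/mol = 0.028040 mol
mol H = 2 × 0.5052 g H₂O ÷ 18.015 g/mol = 0.056087 mol
mass O = 0.6497 − (0.33679 + 0.056535) = 0.25638 g → mol O = 0.25638 ÷ 15.999 = 0.016025 mol
Divide by the smallest (0.016025 mol): C 1.750, H 3.500, O 1.000
Multiplying each by 4 gives whole numbers: C 7.00, H 14.00, O 4.00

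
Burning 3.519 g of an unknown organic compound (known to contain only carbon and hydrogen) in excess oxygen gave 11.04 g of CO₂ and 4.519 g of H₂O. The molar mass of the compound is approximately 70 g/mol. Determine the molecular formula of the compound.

C5H10

mol C = 11.04 g CO₂ ÷ 44.009 g/mol = 0.25086 mol
mol H = 2 × 4.519 g H₂O ÷ 18.015 g/mol = 0.50169 mol
Divide by the smallest (0.25086 mol): C 1.000, H 2.000
Empirical formula: CH2
Empirical-formula mass = 14.03 g/mol; 70 ÷ 14.03 ≈ 5, so the molecular formula is C5H10.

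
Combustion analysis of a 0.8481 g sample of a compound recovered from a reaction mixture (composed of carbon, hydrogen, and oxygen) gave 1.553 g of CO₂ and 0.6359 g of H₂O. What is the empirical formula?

mol C = 1.553 g CO₂ ÷ 44.009 g/mol = 0.035288 mol
mol H = 2 × 0.6359 g H₂O ÷ 18.015 g/mol = 0.070597 mol
mass O = 0.8481 − (0.42385 + 0.071161) = 0.35309 g → mol O = 0.35309 ÷ 15.999 = 0.022070 mol
Divide by the smallest (0.022070 mol): C 1.599, H 3.199, O 1.000
Multiplying each by 5 gives whole numbers: C 7.99, H 15.99, O 5.00

C8H16O5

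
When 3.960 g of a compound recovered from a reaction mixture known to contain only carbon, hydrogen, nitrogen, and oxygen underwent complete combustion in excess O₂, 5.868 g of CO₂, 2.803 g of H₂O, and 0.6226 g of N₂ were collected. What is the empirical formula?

C3H7NO2

mol C = 5.868 g CO₂ ÷ 44.009 g/mol = 0.13334 mol
mol H = 2 × 2.803 g H₂O ÷ 18.015 g/mol = 0.31119 mol
mol N = 2 × 0.6226 g N₂ ÷ 28.014 g/mol = 0.044449 mol
mass O = 3.960 − (1.6015 + 0.31367 + 0.62260) = 1.4222 g → mol O = 1.4222 ÷ 15.999 = 0.088894 mol
Divide by the smallest (0.044449 mol): C 3.000, H 7.001, N 1.000, O 2.000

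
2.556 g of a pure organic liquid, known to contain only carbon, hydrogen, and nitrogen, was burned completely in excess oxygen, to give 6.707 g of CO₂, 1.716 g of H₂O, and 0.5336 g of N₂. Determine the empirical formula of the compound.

mol C = 6.707 g CO₂ ÷ 44.009 g/mol = 0.15240 mol
mol H = 2 × 1.716 g H₂O ÷ 18.015 g/mol = 0.19051 mol
mol N = 2 × 0.5336 g N₂ ÷ 28.014 g/mol = 0.038095 mol
Divide by the smallest (0.038095 mol): C 4.001, H 5.001, N 1.000

C4H5N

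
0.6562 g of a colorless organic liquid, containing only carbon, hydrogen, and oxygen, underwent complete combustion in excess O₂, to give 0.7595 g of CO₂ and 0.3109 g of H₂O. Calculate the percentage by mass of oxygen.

mol C = 0.7595 g CO₂ ÷ 44.009 g/mol = 0.017258 mol
mol H = 2 × 0.3109 g H₂O ÷ 18.015 g/mol = 0.034516 mol
mass O = 0.6562 − (0.20728 + 0.034792) = 0.41412 g → mol O = 0.41412 ÷ 15.999 = 0.025884 mol
mass % O = 0.41412 g ÷ 0.6562 g × 100%

63.11%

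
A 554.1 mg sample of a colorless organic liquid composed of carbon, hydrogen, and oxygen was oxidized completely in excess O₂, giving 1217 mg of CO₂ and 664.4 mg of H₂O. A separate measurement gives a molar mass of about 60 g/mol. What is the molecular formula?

C3H8O

mol C = 1.217 g CO₂ ÷ 44.009 g/mol = 0.027653 mol
mol H = 2 × 0.6644 g H₂O ÷ 18.015 g/mol = 0.073761 mol
mass O = 0.5541 − (0.33215 + 0.074351) = 0.14760 g → mol O = 0.14760 ÷ 15.999 = 0.0092258 mol
Divide by the smallest (0.0092258 mol): C 2.997, H 7.995, O 1.000
Empirical formula: C3H8O
Empirical-formula mass = 60.10 g/mol; 60 ÷ 60.10 ≈ 1, so the molecular formula is C3H8O.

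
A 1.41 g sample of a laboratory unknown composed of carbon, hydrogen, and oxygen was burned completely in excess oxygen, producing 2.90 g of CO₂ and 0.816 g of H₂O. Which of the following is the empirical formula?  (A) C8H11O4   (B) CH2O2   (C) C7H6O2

(A) C8H11O4

mol C = 2.90 g CO₂ ÷ 44.009 g/mol = 0.06590 mol
mol H = 2 × 0.816 g H₂O ÷ 18.015 g/mol = 0.09059 mol
mass O = 1.41 − (0.7915 + 0.09132) = 0.5272 g → mol O = 0.5272 ÷ 15.999 = 0.03295 mol
Divide by the smallest (0.03295 mol): C 2.000, H 2.749, O 1.000
Multiplying each by 4 gives whole numbers: C 8.00, H 11.00, O 4.00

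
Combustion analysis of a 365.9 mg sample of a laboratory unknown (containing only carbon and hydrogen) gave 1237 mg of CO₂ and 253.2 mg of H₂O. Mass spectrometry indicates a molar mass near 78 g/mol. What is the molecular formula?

C6H6

mol C = 1.237 g CO₂ ÷ 44.009 g/mol = 0.028108 mol
mol H = 2 × 0.2532 g H₂O ÷ 18.015 g/mol = 0.028110 mol
Divide by the smallest (0.028108 mol): C 1.000, H 1.000
Empirical formula: CH
Empirical-formula mass = 13.02 g/mol; 78 ÷ 13.02 ≈ 6, so the molecular formula is C6H6.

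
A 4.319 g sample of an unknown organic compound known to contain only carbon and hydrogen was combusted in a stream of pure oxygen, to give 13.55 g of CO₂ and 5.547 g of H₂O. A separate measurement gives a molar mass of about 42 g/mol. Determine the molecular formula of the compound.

C3H6

mol C = 13.55 g CO₂ ÷ 44.009 g/mol = 0.30789 mol
mol H = 2 × 5.547 g H₂O ÷ 18.015 g/mol = 0.61582 mol
Divide by the smallest (0.30789 mol): C 1.000, H 2.000
Empirical formula: CH2
Empirical-formula mass = 14.03 g/mol; 42 ÷ 14.03 ≈ 3, so the molecular formula is C3H6.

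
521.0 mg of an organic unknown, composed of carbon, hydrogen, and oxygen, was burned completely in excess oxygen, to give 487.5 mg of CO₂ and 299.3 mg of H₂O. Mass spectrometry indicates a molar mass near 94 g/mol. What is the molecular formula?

mol C = 0.4875 g CO₂ ÷ 44.009 g/mol = 0.011077 mol
mol H = 2 × 0.2993 g H₂O ÷ 18.015 g/mol = 0.033228 mol
mass O = 0.5210 − (0.13305 + 0.033494) = 0.35446 g → mol O = 0.35446 ÷ 15.999 = 0.022155 mol
Divide by the smallest (0.011077 mol): C 1.000, H 3.000, O 2.000
Empirical formula: CH3O2
Empirical-formula mass = 47.03 g/mol; 94 ÷ 47.03 ≈ 2, so the molecular formula is C2H6O4.

C2H6O4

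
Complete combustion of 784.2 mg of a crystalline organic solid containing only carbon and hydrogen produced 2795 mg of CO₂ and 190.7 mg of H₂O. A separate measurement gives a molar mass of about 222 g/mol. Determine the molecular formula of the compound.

C18H6

mol C = 2.795 g CO₂ ÷ 44.009 g/mol = 0.063510 mol
mol H = 2 × 0.1907 g H₂O ÷ 18.015 g/mol = 0.021171 mol
Divide by the smallest (0.021171 mol): C 3.000, H 1.000
Empirical formula: C3H
Empirical-formula mass = 37.04 g/mol; 222 ÷ 37.04 ≈ 6, so the molecular formula is C18H6.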